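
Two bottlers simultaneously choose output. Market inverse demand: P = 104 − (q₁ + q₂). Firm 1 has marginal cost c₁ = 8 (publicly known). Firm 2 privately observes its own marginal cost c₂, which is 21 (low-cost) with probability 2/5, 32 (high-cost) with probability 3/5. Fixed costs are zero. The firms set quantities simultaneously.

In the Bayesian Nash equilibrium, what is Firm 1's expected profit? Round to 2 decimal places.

Each type of Firm 2 best-responds to q₁; Firm 1 best-responds to the expected q₂ over Firm 2's types.
Firm 2 with cost c maximizes (104 − (q₁+q₂) − c)·q₂, giving q₂(c) = (104 − c − q₁)/2.
E[c₂] = 2/5·21 + 3/5·32 = 27.6
Firm 1's FOC against E[q₂] yields q₁ = (104 − 2·8 + E[c₂])/3 = (104 − 16 + 27.6)/3 = 38.5333.
E[P] = 104 − (q₁ + E[q₂]) = 46.5333; Firm 1's expected profit = (E[P] − 8)·q₁ = (46.5333 − 8)·38.5333 = 1484.82.

1484.82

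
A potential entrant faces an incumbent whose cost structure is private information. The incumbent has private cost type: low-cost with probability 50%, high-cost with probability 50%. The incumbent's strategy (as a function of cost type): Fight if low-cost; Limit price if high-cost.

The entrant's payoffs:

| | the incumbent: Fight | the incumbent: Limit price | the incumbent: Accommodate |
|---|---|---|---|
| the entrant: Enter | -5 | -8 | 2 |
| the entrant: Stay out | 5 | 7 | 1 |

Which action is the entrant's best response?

E[Enter] = 0.5·(-5) + 0.5·(-8) = -6.5
E[Stay out] = 0.5·(5) + 0.5·(7) = 6
Best response: Stay out (6 is the largest).

Stay out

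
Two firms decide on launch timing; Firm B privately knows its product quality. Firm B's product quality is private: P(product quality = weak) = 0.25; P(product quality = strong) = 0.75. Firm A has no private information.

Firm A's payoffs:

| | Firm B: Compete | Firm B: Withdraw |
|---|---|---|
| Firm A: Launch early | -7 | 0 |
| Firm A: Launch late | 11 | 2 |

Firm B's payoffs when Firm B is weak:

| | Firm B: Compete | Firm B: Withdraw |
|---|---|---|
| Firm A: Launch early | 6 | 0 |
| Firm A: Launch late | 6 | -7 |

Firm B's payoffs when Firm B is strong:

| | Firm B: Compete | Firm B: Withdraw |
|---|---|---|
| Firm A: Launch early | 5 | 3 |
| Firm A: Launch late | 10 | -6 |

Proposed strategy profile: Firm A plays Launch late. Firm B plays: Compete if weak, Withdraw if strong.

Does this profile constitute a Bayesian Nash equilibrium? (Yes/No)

A profile is a BNE iff every type of every player is best-responding given beliefs about the other side.
Firm A plays Launch late: E[Launch late] = 0.25·(11) + 0.75·(2) = 4.25; E[Launch early] = -1.75. Best-responding. ✓
Firm B (product quality weak), facing Launch late: Compete gives 6, Withdraw gives -7. Proposed Compete is best. ✓
Firm B (product quality strong), facing Launch late: Compete gives 10, Withdraw gives -6. Proposed Withdraw is not best — profitable deviation exists. ✗

No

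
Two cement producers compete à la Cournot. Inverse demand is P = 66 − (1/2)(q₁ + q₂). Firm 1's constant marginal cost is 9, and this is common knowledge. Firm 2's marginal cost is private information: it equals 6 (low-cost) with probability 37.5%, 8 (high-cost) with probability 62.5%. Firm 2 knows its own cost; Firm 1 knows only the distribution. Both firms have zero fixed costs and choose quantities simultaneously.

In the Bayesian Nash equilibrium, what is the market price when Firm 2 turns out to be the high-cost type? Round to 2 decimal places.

27.79

Each type of Firm 2 best-responds to q₁; Firm 1 best-responds to the expected q₂ over Firm 2's types.
Firm 2 with cost c maximizes (66 − (1/2)(q₁+q₂) − c)·q₂, giving q₂(c) = (66 − c − (1/2)q₁).
E[c₂] = 0.375·6 + 0.625·8 = 7.25
Firm 1's FOC against E[q₂] yields q₁ = (66 − 2·9 + E[c₂])/(3/2) = (66 − 18 + 7.25)/(3/2) = 36.8333.
q₂(high-cost) = 39.5833, so P = 66 − (1/2)·(36.8333 + 39.5833) = 27.7917.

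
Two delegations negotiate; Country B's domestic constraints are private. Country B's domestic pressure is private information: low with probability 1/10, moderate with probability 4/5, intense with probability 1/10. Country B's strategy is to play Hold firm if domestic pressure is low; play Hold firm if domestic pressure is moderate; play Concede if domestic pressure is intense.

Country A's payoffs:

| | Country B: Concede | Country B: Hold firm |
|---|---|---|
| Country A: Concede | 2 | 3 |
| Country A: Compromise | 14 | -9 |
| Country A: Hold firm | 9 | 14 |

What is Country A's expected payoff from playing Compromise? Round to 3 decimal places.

Take the expectation over Country B's domestic pressure, weighting each type's action by its prior probability.
E[Compromise] = 1/10·(-9) + 4/5·(-9) + 1/10·14 = (-9/10) + (-36/5) + 7/5 = -67/10

-6.700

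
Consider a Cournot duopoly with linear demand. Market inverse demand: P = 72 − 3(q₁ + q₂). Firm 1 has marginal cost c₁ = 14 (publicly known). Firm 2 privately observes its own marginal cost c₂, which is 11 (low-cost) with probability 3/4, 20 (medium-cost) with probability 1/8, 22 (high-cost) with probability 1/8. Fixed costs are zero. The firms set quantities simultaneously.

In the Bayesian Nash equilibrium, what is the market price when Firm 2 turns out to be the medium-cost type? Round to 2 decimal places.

36.42

Type-c best response for Firm 2: q₂(c) = (72 − c)/6 − q₁/2.
Firm 1 maximizes expected profit; its first-order condition is 72 − 6q₁ − 3E[q₂] − 14 = 0.
Substituting E[q₂] and solving: E[c₂] = 13.5, so q₁ = (72 − 2·14 + 13.5)/9 = 6.38889.
q₂(medium-cost) = 5.47222, so P = 72 − 3·(6.38889 + 5.47222) = 36.4167.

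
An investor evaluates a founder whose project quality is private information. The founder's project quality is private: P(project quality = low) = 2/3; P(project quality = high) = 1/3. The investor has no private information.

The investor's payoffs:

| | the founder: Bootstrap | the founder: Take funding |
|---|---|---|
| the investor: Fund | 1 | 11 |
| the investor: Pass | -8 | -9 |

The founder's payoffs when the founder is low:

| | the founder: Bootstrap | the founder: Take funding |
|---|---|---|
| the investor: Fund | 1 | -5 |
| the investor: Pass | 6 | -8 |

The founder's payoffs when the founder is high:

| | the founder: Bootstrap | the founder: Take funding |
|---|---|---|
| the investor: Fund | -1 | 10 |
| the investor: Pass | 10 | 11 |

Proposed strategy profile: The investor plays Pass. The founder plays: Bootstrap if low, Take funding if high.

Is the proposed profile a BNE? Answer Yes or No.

The investor plays Pass: E[Pass] = 2/3·(-8) + 1/3·(-9) = -25/3; E[Fund] = 13/3. Not best-responding. ✗
The founder (project quality low), facing Pass: Bootstrap gives 6, Take funding gives -8. Proposed Bootstrap is best. ✓
The founder (project quality high), facing Pass: Bootstrap gives 10, Take funding gives 11. Proposed Take funding is best. ✓

No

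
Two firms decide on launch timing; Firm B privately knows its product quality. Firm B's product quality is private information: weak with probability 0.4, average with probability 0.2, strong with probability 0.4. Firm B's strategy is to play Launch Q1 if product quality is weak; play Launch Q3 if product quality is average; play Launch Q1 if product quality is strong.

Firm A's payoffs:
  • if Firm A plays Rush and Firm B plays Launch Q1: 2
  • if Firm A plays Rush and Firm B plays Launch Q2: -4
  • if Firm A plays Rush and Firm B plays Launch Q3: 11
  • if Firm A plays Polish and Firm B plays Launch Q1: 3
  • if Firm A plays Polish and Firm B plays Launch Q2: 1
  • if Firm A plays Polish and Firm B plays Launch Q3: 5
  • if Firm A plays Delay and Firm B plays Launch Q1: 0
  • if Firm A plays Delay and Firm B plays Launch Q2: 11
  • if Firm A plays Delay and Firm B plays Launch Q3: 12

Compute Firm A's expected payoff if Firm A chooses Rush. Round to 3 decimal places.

E[Rush] = 0.4·2 + 0.2·11 + 0.4·2 = 0.8 + 2.2 + 0.8 = 3.8

3.800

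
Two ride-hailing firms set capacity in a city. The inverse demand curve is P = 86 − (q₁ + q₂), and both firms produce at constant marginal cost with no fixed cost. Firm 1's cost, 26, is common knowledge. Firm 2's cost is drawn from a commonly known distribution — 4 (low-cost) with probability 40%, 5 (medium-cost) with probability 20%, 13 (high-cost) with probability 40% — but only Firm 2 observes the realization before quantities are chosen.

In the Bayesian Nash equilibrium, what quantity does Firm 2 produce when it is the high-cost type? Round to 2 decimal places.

Firm 2 with cost c maximizes (86 − (q₁+q₂) − c)·q₂, giving q₂(c) = (86 − c − q₁)/2.
E[c₂] = 0.4·4 + 0.2·5 + 0.4·13 = 7.8
Firm 1's FOC against E[q₂] yields q₁ = (86 − 2·26 + E[c₂])/3 = (86 − 52 + 7.8)/3 = 13.9333.
q₂(high-cost) = (86 − 13 − 13.9333)/2 = 29.5333.

29.53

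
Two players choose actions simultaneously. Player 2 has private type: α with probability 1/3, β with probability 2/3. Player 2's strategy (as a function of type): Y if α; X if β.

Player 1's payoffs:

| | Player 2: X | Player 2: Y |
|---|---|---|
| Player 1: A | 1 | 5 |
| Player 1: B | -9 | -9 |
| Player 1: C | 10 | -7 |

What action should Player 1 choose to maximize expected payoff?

E[A] = 1/3·(5) + 2/3·(1) = 7/3
E[B] = 1/3·(-9) + 2/3·(-9) = -9
E[C] = 1/3·(-7) + 2/3·(10) = 13/3
Best response: C (13/3 is the largest).

C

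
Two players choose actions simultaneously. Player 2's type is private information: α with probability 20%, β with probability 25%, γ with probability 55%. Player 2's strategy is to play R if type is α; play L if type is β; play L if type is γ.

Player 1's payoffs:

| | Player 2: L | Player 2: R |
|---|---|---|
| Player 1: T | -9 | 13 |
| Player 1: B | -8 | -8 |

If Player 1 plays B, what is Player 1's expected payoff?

-8

E[B] = 0.2·(-8) + 0.25·(-8) + 0.55·(-8) = (-1.6) + (-2) + (-4.4) = -8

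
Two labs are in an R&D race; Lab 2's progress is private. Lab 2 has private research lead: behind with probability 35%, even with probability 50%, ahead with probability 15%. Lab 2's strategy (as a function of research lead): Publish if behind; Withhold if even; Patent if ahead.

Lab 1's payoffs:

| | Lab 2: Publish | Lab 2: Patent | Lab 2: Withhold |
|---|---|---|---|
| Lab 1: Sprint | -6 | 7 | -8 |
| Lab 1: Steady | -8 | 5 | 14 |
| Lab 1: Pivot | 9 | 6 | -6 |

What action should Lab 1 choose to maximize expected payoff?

E[Sprint] = 0.35·(-6) + 0.5·(-8) + 0.15·(7) = -5.05
E[Steady] = 0.35·(-8) + 0.5·(14) + 0.15·(5) = 4.95
E[Pivot] = 0.35·(9) + 0.5·(-6) + 0.15·(6) = 1.05
Best response: Steady (4.95 is the largest).

Steady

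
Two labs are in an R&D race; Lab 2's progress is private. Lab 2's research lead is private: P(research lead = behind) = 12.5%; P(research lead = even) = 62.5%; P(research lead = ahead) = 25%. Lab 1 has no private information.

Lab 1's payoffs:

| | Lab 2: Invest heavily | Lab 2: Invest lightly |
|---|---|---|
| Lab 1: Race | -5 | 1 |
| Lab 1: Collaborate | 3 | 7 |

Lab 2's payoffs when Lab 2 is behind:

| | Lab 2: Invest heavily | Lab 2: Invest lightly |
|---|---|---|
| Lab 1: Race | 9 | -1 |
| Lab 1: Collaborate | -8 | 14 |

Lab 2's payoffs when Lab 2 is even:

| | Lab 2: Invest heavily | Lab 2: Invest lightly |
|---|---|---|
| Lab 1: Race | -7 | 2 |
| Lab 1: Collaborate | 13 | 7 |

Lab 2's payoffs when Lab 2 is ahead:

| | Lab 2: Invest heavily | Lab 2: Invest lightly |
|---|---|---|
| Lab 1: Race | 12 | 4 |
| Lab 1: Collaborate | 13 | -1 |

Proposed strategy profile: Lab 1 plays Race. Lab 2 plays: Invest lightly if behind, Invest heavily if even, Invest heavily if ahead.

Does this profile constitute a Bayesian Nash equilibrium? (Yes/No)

Lab 1 plays Race: E[Race] = 0.125·(1) + 0.625·(-5) + 0.25·(-5) = -4.25; E[Collaborate] = 3.5. Not best-responding. ✗
Lab 2 (research lead behind), facing Race: Invest heavily gives 9, Invest lightly gives -1. Proposed Invest lightly is not best — profitable deviation exists. ✗
Lab 2 (research lead even), facing Race: Invest heavily gives -7, Invest lightly gives 2. Proposed Invest heavily is not best — profitable deviation exists. ✗
Lab 2 (research lead ahead), facing Race: Invest heavily gives 12, Invest lightly gives 4. Proposed Invest heavily is best. ✓

No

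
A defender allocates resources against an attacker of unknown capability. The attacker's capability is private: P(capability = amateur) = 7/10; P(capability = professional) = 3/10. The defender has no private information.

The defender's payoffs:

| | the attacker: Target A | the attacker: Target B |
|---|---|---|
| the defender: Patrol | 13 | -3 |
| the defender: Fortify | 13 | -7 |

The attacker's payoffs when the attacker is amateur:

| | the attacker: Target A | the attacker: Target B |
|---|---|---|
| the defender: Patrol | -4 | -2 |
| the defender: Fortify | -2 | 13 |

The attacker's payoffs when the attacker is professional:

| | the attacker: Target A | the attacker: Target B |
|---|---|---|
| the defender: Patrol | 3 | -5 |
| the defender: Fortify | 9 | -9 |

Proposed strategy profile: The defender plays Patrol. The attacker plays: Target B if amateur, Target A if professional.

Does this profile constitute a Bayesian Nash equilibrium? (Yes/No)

The defender plays Patrol: E[Patrol] = 7/10·(-3) + 3/10·(13) = 9/5; E[Fortify] = -1. Best-responding. ✓
The attacker (capability amateur), facing Patrol: Target A gives -4, Target B gives -2. Proposed Target B is best. ✓
The attacker (capability professional), facing Patrol: Target A gives 3, Target B gives -5. Proposed Target A is best. ✓

Yes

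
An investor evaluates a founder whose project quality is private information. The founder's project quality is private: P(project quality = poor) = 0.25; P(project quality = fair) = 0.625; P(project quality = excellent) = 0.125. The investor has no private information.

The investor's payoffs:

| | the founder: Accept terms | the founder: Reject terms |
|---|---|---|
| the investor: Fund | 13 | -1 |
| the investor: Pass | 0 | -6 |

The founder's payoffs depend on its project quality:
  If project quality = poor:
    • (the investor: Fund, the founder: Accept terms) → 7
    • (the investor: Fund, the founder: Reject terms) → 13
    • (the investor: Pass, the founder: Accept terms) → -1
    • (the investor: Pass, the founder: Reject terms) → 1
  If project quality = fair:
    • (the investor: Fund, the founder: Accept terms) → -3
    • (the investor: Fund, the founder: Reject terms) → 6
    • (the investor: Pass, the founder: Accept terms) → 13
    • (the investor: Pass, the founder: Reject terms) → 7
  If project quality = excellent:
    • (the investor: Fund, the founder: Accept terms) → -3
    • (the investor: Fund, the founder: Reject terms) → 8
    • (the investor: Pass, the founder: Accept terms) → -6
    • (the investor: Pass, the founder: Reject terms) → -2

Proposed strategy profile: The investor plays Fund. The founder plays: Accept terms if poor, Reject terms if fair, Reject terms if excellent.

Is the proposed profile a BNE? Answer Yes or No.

No

The investor plays Fund: E[Fund] = 0.25·(13) + 0.625·(-1) + 0.125·(-1) = 2.5; E[Pass] = -4.5. Best-responding. ✓
The founder (project quality poor), facing Fund: Accept terms gives 7, Reject terms gives 13. Proposed Accept terms is not best — profitable deviation exists. ✗
The founder (project quality fair), facing Fund: Accept terms gives -3, Reject terms gives 6. Proposed Reject terms is best. ✓
The founder (project quality excellent), facing Fund: Accept terms gives -3, Reject terms gives 8. Proposed Reject terms is best. ✓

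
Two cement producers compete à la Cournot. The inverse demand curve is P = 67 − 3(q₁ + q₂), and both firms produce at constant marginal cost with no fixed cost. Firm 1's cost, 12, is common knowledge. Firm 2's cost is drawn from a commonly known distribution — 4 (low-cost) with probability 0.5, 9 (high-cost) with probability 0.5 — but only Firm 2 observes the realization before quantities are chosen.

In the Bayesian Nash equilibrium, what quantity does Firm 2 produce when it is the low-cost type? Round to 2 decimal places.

7.75

Type-c best response for Firm 2: q₂(c) = (67 − c)/6 − q₁/2.
Firm 1 maximizes expected profit; its first-order condition is 67 − 6q₁ − 3E[q₂] − 12 = 0.
Substituting E[q₂] and solving: E[c₂] = 6.5, so q₁ = (67 − 2·12 + 6.5)/9 = 5.5.
q₂(low-cost) = (67 − 4 − 3·5.5)/6 = 7.75.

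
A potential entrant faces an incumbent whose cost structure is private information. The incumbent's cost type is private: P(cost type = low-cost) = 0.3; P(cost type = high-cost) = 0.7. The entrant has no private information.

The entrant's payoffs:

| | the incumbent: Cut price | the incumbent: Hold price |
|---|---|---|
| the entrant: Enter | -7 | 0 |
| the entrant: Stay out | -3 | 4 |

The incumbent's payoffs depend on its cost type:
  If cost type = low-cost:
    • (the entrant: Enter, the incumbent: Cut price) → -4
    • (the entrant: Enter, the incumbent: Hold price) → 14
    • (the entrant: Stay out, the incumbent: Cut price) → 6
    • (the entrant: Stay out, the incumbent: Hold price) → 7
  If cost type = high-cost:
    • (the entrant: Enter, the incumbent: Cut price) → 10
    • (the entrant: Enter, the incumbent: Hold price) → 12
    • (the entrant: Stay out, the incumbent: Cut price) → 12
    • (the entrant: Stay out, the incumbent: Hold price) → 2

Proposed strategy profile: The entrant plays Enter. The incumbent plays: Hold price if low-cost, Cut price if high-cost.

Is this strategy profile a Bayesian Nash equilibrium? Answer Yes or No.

A profile is a BNE iff every type of every player is best-responding given beliefs about the other side.
The entrant plays Enter: E[Enter] = 0.3·(0) + 0.7·(-7) = -4.9; E[Stay out] = -0.9. Not best-responding. ✗
The incumbent (cost type low-cost), facing Enter: Cut price gives -4, Hold price gives 14. Proposed Hold price is best. ✓
The incumbent (cost type high-cost), facing Enter: Cut price gives 10, Hold price gives 12. Proposed Cut price is not best — profitable deviation exists. ✗

No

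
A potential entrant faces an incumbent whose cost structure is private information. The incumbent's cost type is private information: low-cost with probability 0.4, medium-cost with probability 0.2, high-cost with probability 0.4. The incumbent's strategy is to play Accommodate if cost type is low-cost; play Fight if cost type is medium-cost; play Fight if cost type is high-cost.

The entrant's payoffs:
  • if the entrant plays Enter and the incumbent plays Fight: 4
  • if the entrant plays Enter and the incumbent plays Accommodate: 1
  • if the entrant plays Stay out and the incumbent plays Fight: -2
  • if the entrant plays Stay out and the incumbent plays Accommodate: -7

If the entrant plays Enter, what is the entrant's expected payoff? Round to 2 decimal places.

Take the expectation over the incumbent's cost type, weighting each type's action by its prior probability.
E[Enter] = 0.4·1 + 0.2·4 + 0.4·4 = 0.4 + 0.8 + 1.6 = 2.8

2.80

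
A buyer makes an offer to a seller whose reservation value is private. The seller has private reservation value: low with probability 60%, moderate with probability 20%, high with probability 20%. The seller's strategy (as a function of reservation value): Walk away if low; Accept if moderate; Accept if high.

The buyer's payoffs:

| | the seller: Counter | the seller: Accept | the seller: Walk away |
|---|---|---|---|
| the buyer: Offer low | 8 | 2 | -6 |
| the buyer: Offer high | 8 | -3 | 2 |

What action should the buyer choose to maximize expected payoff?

E[Offer low] = 0.6·(-6) + 0.2·(2) + 0.2·(2) = -2.8
E[Offer high] = 0.6·(2) + 0.2·(-3) + 0.2·(-3) = 0
Best response: Offer high (0 is the largest).

Offer high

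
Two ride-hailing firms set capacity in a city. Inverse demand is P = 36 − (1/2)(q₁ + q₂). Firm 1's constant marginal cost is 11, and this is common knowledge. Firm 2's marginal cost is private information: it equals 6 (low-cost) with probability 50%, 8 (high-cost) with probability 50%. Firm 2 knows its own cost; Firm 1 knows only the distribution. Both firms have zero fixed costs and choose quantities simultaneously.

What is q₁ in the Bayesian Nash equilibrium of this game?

Type-c best response for Firm 2: q₂(c) = (36 − c) − q₁/2.
Firm 1 maximizes expected profit; its first-order condition is 36 − q₁ − (1/2)E[q₂] − 11 = 0.
Substituting E[q₂] and solving: E[c₂] = 7, so q₁ = (36 − 2·11 + 7)/(3/2) = 14.

14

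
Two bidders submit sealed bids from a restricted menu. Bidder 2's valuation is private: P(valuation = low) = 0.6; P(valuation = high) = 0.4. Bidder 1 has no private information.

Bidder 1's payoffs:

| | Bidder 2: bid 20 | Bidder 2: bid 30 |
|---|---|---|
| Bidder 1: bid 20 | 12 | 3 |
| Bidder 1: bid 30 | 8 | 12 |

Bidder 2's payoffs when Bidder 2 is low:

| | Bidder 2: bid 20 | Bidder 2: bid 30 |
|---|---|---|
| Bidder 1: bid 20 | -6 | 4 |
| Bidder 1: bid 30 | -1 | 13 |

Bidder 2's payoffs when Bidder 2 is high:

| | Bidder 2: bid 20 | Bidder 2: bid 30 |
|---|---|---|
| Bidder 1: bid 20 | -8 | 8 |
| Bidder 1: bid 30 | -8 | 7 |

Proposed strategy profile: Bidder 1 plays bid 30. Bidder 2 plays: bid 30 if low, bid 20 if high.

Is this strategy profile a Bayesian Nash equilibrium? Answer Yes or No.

Bidder 1 plays bid 30: E[bid 30] = 0.6·(12) + 0.4·(8) = 10.4; E[bid 20] = 6.6. Best-responding. ✓
Bidder 2 (valuation low), facing bid 30: bid 20 gives -1, bid 30 gives 13. Proposed bid 30 is best. ✓
Bidder 2 (valuation high), facing bid 30: bid 20 gives -8, bid 30 gives 7. Proposed bid 20 is not best — profitable deviation exists. ✗

No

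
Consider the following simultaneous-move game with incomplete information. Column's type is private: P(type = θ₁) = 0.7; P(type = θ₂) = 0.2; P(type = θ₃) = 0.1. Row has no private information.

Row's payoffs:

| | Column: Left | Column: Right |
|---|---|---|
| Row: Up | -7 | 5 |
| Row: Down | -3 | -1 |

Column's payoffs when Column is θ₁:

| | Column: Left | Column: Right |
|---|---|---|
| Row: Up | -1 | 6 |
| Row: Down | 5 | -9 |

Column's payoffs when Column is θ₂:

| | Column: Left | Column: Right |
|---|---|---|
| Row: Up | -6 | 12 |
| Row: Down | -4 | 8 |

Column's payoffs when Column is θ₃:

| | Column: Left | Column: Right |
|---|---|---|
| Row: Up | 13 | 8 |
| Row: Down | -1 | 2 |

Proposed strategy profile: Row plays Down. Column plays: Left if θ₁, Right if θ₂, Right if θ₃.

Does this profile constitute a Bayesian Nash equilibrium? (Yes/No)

Yes

Row plays Down: E[Down] = 0.7·(-3) + 0.2·(-1) + 0.1·(-1) = -2.4; E[Up] = -3.4. Best-responding. ✓
Column (type θ₁), facing Down: Left gives 5, Right gives -9. Proposed Left is best. ✓
Column (type θ₂), facing Down: Left gives -4, Right gives 8. Proposed Right is best. ✓
Column (type θ₃), facing Down: Left gives -1, Right gives 2. Proposed Right is best. ✓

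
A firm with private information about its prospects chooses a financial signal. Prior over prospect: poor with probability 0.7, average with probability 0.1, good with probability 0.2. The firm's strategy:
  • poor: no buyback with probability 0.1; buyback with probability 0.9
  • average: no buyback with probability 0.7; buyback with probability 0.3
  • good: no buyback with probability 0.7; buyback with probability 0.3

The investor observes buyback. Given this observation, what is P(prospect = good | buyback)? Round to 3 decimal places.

P(buyback) = 0.7·0.9 + 0.1·0.3 + 0.2·0.3 = 0.72
P(good | buyback) = (0.2·0.3) / 0.72 = 0.06 / 0.72 = 0.0833333

0.083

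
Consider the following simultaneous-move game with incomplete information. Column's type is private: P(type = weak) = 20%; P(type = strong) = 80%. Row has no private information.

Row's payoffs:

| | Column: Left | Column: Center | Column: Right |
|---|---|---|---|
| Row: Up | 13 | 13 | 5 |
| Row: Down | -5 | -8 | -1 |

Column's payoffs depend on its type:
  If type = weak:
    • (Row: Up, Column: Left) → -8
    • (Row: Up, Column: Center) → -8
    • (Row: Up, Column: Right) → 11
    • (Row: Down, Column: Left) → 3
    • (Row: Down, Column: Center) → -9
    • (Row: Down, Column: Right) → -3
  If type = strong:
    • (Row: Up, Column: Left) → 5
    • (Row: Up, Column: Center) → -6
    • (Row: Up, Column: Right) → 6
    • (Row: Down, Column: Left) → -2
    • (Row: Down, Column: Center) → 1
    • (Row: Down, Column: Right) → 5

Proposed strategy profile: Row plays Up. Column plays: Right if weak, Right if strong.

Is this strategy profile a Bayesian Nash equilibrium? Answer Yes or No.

Yes

A profile is a BNE iff every type of every player is best-responding given beliefs about the other side.
Row plays Up: E[Up] = 0.2·(5) + 0.8·(5) = 5; E[Down] = -1. Best-responding. ✓
Column (type weak), facing Up: Left gives -8, Center gives -8, Right gives 11. Proposed Right is best. ✓
Column (type strong), facing Up: Left gives 5, Center gives -6, Right gives 6. Proposed Right is best. ✓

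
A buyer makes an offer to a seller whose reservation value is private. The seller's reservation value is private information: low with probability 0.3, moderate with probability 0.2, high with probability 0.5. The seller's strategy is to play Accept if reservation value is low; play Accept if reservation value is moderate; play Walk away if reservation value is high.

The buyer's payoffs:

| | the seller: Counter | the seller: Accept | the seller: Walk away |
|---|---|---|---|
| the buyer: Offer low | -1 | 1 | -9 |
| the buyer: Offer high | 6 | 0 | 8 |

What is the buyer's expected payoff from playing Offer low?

E[Offer low] = 0.3·1 + 0.2·1 + 0.5·(-9) = 0.3 + 0.2 + (-4.5) = -4

-4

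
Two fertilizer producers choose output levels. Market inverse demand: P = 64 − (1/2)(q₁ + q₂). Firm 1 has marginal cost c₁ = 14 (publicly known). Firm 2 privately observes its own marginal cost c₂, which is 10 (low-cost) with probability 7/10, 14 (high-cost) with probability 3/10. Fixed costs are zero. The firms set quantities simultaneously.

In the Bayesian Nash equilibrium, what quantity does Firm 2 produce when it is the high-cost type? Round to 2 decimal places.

Firm 2 with cost c maximizes (64 − (1/2)(q₁+q₂) − c)·q₂, giving q₂(c) = (64 − c − (1/2)q₁).
E[c₂] = 7/10·10 + 3/10·14 = 11.2
Firm 1's FOC against E[q₂] yields q₁ = (64 − 2·14 + E[c₂])/(3/2) = (64 − 28 + 11.2)/(3/2) = 31.4667.
q₂(high-cost) = (64 − 14 − (1/2)·31.4667) = 34.2667.

34.27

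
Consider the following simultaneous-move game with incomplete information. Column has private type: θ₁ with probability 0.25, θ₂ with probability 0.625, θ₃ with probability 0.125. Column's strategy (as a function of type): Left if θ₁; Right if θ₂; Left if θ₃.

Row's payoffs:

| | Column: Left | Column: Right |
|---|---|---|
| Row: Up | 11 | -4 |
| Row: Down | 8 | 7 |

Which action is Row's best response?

Down

E[Up] = 0.25·(11) + 0.625·(-4) + 0.125·(11) = 1.625
E[Down] = 0.25·(8) + 0.625·(7) + 0.125·(8) = 7.375
Best response: Down (7.375 is the largest).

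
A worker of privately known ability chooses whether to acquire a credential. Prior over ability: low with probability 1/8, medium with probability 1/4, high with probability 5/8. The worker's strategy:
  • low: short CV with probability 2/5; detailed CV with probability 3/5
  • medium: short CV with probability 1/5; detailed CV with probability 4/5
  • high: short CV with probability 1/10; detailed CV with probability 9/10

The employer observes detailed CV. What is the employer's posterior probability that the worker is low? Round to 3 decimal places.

0.090

Apply Bayes' rule using the sender's strategy as the likelihood.
P(detailed CV) = (1/8)·(3/5) + (1/4)·(4/5) + (5/8)·(9/10) = 67/80
P(low | detailed CV) = ((1/8)·(3/5)) / (67/80) = (3/40) / (67/80) = 6/67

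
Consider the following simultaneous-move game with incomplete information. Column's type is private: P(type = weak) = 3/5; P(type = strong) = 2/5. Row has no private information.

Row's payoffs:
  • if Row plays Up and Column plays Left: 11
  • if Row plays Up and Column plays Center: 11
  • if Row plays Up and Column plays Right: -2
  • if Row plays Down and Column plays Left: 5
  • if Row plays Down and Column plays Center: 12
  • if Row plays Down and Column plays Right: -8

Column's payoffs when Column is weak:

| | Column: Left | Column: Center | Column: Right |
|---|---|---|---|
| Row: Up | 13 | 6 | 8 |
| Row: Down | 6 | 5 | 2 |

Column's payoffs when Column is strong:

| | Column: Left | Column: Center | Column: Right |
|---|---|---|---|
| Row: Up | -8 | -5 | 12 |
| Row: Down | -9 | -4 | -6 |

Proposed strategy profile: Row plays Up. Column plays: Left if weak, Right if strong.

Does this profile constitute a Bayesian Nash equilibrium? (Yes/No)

Yes

Row plays Up: E[Up] = 3/5·(11) + 2/5·(-2) = 29/5; E[Down] = -1/5. Best-responding. ✓
Column (type weak), facing Up: Left gives 13, Center gives 6, Right gives 8. Proposed Left is best. ✓
Column (type strong), facing Up: Left gives -8, Center gives -5, Right gives 12. Proposed Right is best. ✓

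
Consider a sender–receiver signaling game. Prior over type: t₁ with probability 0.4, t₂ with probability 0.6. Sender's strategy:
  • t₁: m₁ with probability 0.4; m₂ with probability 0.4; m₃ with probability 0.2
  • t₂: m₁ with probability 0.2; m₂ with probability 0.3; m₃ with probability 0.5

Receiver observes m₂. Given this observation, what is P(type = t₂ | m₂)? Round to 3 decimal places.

P(m₂) = 0.4·0.4 + 0.6·0.3 = 0.34
P(t₂ | m₂) = (0.6·0.3) / 0.34 = 0.18 / 0.34 = 0.529412

0.529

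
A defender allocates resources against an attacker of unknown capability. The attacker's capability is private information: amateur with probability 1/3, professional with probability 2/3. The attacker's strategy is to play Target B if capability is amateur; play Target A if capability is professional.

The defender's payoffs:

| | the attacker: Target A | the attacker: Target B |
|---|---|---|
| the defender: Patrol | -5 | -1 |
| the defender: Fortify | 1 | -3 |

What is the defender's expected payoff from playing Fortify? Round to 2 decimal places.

-0.33

E[Fortify] = 1/3·(-3) + 2/3·1 = (-1) + 2/3 = -1/3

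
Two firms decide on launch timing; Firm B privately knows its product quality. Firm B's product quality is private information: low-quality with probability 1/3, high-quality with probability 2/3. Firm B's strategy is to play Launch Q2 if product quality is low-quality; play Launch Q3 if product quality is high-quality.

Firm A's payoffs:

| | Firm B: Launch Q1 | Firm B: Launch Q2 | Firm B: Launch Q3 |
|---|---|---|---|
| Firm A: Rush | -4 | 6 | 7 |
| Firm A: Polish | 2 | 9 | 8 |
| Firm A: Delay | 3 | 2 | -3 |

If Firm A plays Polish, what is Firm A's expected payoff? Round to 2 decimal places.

8.33

E[Polish] = 1/3·9 + 2/3·8 = 3 + 16/3 = 25/3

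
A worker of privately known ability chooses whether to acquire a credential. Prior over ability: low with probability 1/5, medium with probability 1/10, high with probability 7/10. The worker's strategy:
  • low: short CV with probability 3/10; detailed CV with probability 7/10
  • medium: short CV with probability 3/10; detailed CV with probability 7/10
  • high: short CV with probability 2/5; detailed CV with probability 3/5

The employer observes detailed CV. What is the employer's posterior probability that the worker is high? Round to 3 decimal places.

P(detailed CV) = (1/5)·(7/10) + (1/10)·(7/10) + (7/10)·(3/5) = 63/100
P(high | detailed CV) = ((7/10)·(3/5)) / (63/100) = (21/50) / (63/100) = 2/3

0.667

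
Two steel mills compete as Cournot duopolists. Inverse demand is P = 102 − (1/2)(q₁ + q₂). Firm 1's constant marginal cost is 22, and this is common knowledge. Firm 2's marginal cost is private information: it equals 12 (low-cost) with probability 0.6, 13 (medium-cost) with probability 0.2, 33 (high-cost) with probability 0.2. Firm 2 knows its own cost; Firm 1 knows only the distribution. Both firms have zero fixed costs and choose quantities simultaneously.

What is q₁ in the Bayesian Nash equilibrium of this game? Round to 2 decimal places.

49.60

Firm 2 with cost c maximizes (102 − (1/2)(q₁+q₂) − c)·q₂, giving q₂(c) = (102 − c − (1/2)q₁).
E[c₂] = 0.6·12 + 0.2·13 + 0.2·33 = 16.4
Firm 1's FOC against E[q₂] yields q₁ = (102 − 2·22 + E[c₂])/(3/2) = (102 − 44 + 16.4)/(3/2) = 49.6.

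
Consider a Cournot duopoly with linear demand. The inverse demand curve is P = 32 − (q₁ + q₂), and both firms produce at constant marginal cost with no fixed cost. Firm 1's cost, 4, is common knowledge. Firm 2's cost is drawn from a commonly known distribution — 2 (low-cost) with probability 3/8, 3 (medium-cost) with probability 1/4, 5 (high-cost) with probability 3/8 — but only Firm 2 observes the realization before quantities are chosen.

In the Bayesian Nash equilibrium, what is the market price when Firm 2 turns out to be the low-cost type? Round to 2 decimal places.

Each type of Firm 2 best-responds to q₁; Firm 1 best-responds to the expected q₂ over Firm 2's types.
Firm 2 with cost c maximizes (32 − (q₁+q₂) − c)·q₂, giving q₂(c) = (32 − c − q₁)/2.
E[c₂] = 3/8·2 + 1/4·3 + 3/8·5 = 3.375
Firm 1's FOC against E[q₂] yields q₁ = (32 − 2·4 + E[c₂])/3 = (32 − 8 + 3.375)/3 = 9.125.
q₂(low-cost) = 10.4375, so P = 32 − (9.125 + 10.4375) = 12.4375.

12.44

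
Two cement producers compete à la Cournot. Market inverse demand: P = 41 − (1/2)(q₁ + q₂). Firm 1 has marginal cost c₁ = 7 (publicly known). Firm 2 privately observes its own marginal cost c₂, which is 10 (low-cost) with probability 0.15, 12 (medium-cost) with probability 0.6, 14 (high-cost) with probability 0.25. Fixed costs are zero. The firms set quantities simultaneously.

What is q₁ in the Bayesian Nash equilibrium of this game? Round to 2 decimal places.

26.13

Firm 2 with cost c maximizes (41 − (1/2)(q₁+q₂) − c)·q₂, giving q₂(c) = (41 − c − (1/2)q₁).
E[c₂] = 0.15·10 + 0.6·12 + 0.25·14 = 12.2
Firm 1's FOC against E[q₂] yields q₁ = (41 − 2·7 + E[c₂])/(3/2) = (41 − 14 + 12.2)/(3/2) = 26.1333.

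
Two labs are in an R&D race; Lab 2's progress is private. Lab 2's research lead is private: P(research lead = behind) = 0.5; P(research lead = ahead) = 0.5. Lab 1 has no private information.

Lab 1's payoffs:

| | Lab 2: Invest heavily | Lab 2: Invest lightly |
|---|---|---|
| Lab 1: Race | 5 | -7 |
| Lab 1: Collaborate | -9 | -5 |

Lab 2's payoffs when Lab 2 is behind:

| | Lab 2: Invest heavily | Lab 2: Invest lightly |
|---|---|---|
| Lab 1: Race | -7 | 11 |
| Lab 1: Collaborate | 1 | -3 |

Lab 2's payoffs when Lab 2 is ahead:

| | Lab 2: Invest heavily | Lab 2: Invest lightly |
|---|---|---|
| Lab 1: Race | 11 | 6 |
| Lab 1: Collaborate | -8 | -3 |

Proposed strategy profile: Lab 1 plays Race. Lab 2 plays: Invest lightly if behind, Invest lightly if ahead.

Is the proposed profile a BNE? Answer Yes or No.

Lab 1 plays Race: E[Race] = 0.5·(-7) + 0.5·(-7) = -7; E[Collaborate] = -5. Not best-responding. ✗
Lab 2 (research lead behind), facing Race: Invest heavily gives -7, Invest lightly gives 11. Proposed Invest lightly is best. ✓
Lab 2 (research lead ahead), facing Race: Invest heavily gives 11, Invest lightly gives 6. Proposed Invest lightly is not best — profitable deviation exists. ✗

No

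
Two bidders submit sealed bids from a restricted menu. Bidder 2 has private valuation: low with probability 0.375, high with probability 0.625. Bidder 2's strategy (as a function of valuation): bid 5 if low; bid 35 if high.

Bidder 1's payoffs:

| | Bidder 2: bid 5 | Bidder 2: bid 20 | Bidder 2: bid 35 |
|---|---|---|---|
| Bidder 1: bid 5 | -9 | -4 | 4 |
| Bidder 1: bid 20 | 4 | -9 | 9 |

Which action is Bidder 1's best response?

bid 20

E[bid 5] = 0.375·(-9) + 0.625·(4) = -0.875
E[bid 20] = 0.375·(4) + 0.625·(9) = 7.125
Best response: bid 20 (7.125 is the largest).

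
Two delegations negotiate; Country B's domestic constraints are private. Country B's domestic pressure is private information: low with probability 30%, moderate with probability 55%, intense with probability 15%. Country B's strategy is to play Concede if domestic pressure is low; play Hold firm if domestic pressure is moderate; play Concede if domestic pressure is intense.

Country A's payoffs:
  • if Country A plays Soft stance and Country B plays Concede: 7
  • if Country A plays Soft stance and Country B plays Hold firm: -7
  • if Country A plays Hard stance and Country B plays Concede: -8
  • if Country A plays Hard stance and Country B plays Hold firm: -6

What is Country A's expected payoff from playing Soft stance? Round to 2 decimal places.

E[Soft stance] = 0.3·7 + 0.55·(-7) + 0.15·7 = 2.1 + (-3.85) + 1.05 = -0.7

-0.70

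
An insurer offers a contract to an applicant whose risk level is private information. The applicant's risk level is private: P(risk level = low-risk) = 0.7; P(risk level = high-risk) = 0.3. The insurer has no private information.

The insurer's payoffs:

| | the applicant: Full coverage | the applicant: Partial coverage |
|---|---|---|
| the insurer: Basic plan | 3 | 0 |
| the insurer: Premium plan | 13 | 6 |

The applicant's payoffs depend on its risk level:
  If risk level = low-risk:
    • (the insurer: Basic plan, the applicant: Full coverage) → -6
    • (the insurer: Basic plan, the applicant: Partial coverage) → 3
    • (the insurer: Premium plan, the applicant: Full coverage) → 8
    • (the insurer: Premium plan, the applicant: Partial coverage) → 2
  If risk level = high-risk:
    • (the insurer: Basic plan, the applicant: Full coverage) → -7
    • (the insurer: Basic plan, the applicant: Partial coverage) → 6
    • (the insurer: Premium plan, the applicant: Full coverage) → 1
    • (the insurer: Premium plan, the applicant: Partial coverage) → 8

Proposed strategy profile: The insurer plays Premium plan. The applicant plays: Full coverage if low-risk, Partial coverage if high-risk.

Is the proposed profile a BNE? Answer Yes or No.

Yes

The insurer plays Premium plan: E[Premium plan] = 0.7·(13) + 0.3·(6) = 10.9; E[Basic plan] = 2.1. Best-responding. ✓
The applicant (risk level low-risk), facing Premium plan: Full coverage gives 8, Partial coverage gives 2. Proposed Full coverage is best. ✓
The applicant (risk level high-risk), facing Premium plan: Full coverage gives 1, Partial coverage gives 8. Proposed Partial coverage is best. ✓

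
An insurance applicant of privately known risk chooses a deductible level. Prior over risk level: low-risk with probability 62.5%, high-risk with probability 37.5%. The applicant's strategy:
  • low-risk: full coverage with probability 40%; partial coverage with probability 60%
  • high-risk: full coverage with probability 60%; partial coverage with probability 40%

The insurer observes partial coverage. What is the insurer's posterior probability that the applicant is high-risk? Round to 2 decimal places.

Apply Bayes' rule using the sender's strategy as the likelihood.
P(partial coverage) = 0.625·0.6 + 0.375·0.4 = 0.525
P(high-risk | partial coverage) = (0.375·0.4) / 0.525 = 0.15 / 0.525 = 0.285714

0.29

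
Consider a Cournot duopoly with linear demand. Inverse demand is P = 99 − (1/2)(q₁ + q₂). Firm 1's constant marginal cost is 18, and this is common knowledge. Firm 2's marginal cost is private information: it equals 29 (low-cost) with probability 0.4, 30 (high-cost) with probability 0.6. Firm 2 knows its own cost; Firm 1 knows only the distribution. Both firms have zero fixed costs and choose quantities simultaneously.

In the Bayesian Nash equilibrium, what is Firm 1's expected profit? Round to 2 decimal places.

1905.50

Type-c best response for Firm 2: q₂(c) = (99 − c) − q₁/2.
Firm 1 maximizes expected profit; its first-order condition is 99 − q₁ − (1/2)E[q₂] − 18 = 0.
Substituting E[q₂] and solving: E[c₂] = 29.6, so q₁ = (99 − 2·18 + 29.6)/(3/2) = 61.7333.
E[P] = 99 − (1/2)·(q₁ + E[q₂]) = 48.8667; Firm 1's expected profit = (E[P] − 18)·q₁ = (48.8667 − 18)·61.7333 = 1905.5.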